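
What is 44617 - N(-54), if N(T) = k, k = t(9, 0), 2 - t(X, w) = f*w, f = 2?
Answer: 44615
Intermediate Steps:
t(X, w) = 2 - 2*w
k = 2 (k = 2 - 2*0 = 2 + 0 = 2)
N(T) = 2
44617 - N(-54) = 44617 - 1*2 = 44617 - 2 = 44615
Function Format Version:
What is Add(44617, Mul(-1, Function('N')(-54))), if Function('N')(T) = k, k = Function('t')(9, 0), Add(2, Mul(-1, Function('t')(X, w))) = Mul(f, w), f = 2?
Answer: 44615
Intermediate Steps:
Function('t')(X, w) = Add(2, Mul(-2, w)) (Function('t')(X, w) = Add(2, Mul(-1, Mul(2, w))) = Add(2, Mul(-2, w)))
k = 2 (k = Add(2, Mul(-2, 0)) = Add(2, 0) = 2)
Function('N')(T) = 2
Add(44617, Mul(-1, Function('N')(-54))) = Add(44617, Mul(-1, 2)) = Add(44617, -2) = 44615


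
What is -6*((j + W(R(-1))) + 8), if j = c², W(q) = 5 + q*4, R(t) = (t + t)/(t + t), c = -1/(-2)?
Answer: -207/2 ≈ -103.50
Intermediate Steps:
c = ½ (c = -1*(-½) = ½ ≈ 0.50000)
R(t) = 1 (R(t) = (2*t)/((2*t)) = (2*t)*(1/(2*t)) = 1)
W(q) = 5 + 4*q
j = ¼ (j = (½)² = ¼ ≈ 0.25000)
-6*((j + W(R(-1))) + 8) = -6*((¼ + (5 + 4*1)) + 8) = -6*((¼ + (5 + 4)) + 8) = -6*((¼ + 9) + 8) = -6*(37/4 + 8) = -6*69/4 = -207/2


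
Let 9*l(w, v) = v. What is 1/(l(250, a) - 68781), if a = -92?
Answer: -9/619121 ≈ -1.4537e-5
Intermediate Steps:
l(w, v) = v/9
1/(l(250, a) - 68781) = 1/((⅑)*(-92) - 68781) = 1/(-92/9 - 68781) = 1/(-619121/9) = -9/619121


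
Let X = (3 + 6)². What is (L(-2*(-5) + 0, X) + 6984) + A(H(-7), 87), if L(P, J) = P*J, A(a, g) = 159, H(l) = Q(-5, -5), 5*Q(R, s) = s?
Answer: 7953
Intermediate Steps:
Q(R, s) = s/5
H(l) = -1 (H(l) = (⅕)*(-5) = -1)
X = 81 (X = 9² = 81)
L(P, J) = J*P
(L(-2*(-5) + 0, X) + 6984) + A(H(-7), 87) = (81*(-2*(-5) + 0) + 6984) + 159 = (81*(10 + 0) + 6984) + 159 = (81*10 + 6984) + 159 = (810 + 6984) + 159 = 7794 + 159 = 7953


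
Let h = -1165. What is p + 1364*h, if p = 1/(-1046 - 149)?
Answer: -1898926701/1195 ≈ -1.5891e+6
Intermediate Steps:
p = -1/1195 (p = 1/(-1195) = -1/1195 ≈ -0.00083682)
p + 1364*h = -1/1195 + 1364*(-1165) = -1/1195 - 1589060 = -1898926701/1195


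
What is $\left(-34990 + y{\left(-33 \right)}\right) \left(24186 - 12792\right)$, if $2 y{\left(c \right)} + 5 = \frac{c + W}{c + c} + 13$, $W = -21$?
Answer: $- \frac{4384884051}{11} \approx -3.9863 \cdot 10^{8}$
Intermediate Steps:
$y{\left(c \right)} = 4 + \frac{-21 + c}{4 c}$ ($y{\left(c \right)} = - \frac{5}{2} + \frac{\frac{c - 21}{c + c} + 13}{2} = - \frac{5}{2} + \frac{\frac{-21 + c}{2 c} + 13}{2} = - \frac{5}{2} + \frac{13 + \frac{-21 + c}{2 c}}{2} = - \frac{5}{2} + \left(\frac{13}{2} + \frac{-21 + c}{4 c}\right) = 4 + \frac{-21 + c}{4 c}$)
$\left(-34990 + y{\left(-33 \right)}\right) \left(24186 - 12792\right) = \left(-34990 + \frac{-21 + 17 \left(-33\right)}{4 \left(-33\right)}\right) \left(24186 - 12792\right) = \left(-34990 + \frac{1}{4} \left(- \frac{1}{33}\right) \left(-21 - 561\right)\right) 11394 = \left(-34990 + \frac{1}{4} \left(- \frac{1}{33}\right) \left(-582\right)\right) 11394 = \left(-34990 + \frac{97}{22}\right) 11394 = \left(- \frac{769683}{22}\right) 11394 = - \frac{4384884051}{11}$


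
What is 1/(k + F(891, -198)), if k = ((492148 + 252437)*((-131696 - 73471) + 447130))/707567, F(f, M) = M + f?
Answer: 707567/180652364286 ≈ 3.9167e-6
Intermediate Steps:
k = 180162020355/707567 (k = (744585*(-205167 + 447130))*(1/707567) = (744585*241963)*(1/707567) = 180162020355*(1/707567) = 180162020355/707567 ≈ 2.5462e+5)
1/(k + F(891, -198)) = 1/(180162020355/707567 + (-198 + 891)) = 1/(180162020355/707567 + 693) = 1/(180652364286/707567) = 707567/180652364286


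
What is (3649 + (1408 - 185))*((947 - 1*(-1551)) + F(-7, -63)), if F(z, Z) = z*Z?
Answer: 14318808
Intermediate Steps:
F(z, Z) = Z*z
(3649 + (1408 - 185))*((947 - 1*(-1551)) + F(-7, -63)) = (3649 + (1408 - 185))*((947 - 1*(-1551)) - 63*(-7)) = (3649 + 1223)*((947 + 1551) + 441) = 4872*(2498 + 441) = 4872*2939 = 14318808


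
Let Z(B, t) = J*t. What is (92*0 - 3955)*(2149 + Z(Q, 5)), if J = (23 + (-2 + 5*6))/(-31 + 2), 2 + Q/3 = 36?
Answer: -245471030/29 ≈ -8.4645e+6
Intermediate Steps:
Q = 102 (Q = -6 + 3*36 = -6 + 108 = 102)
J = -51/29 (J = (23 + (-2 + 30))/(-29) = (23 + 28)*(-1/29) = 51*(-1/29) = -51/29 ≈ -1.7586)
Z(B, t) = -51*t/29
(92*0 - 3955)*(2149 + Z(Q, 5)) = (92*0 - 3955)*(2149 - 51/29*5) = (0 - 3955)*(2149 - 255/29) = -3955*62066/29 = -245471030/29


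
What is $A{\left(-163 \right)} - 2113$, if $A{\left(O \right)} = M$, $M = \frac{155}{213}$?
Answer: $- \frac{449914}{213} \approx -2112.3$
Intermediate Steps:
$M = \frac{155}{213}$ ($M = 155 \cdot \frac{1}{213} = \frac{155}{213} \approx 0.7277$)
$A{\left(O \right)} = \frac{155}{213}$
$A{\left(-163 \right)} - 2113 = \frac{155}{213} - 2113 = - \frac{449914}{213}$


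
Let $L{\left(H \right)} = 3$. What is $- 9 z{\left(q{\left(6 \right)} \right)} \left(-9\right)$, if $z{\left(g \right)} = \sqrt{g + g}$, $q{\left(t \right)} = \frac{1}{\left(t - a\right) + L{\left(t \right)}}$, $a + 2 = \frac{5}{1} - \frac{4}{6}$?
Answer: $\frac{81 \sqrt{30}}{10} \approx 44.366$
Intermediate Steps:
$a = \frac{7}{3}$ ($a = -2 + \left(\frac{5}{1} - \frac{4}{6}\right) = -2 + \left(5 \cdot 1 - \frac{2}{3}\right) = -2 + \left(5 - \frac{2}{3}\right) = -2 + \frac{13}{3} = \frac{7}{3} \approx 2.3333$)
$q{\left(t \right)} = \frac{1}{\frac{2}{3} + t}$ ($q{\left(t \right)} = \frac{1}{\left(t - \frac{7}{3}\right) + 3} = \frac{1}{\left(- \frac{7}{3} + t\right) + 3} = \frac{1}{\frac{2}{3} + t}$)
$z{\left(g \right)} = \sqrt{2} \sqrt{g}$ ($z{\left(g \right)} = \sqrt{2 g} = \sqrt{2} \sqrt{g}$)
$- 9 z{\left(q{\left(6 \right)} \right)} \left(-9\right) = - 9 \sqrt{2} \sqrt{\frac{3}{2 + 3 \cdot 6}} \left(-9\right) = - 9 \sqrt{2} \sqrt{\frac{3}{2 + 18}} \left(-9\right) = - 9 \sqrt{2} \sqrt{\frac{3}{20}} \left(-9\right) = - 9 \sqrt{2} \frac{\sqrt{15}}{10} \left(-9\right) = - 9 \frac{\sqrt{30}}{10} \left(-9\right) = - \frac{9 \sqrt{30}}{10} \left(-9\right) = \frac{81 \sqrt{30}}{10}$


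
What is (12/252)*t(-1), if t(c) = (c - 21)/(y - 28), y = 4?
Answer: 11/252 ≈ 0.043651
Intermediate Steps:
t(c) = 7/8 - c/24 (t(c) = (c - 21)/(4 - 28) = (-21 + c)/(-24) = (-21 + c)*(-1/24) = 7/8 - c/24)
(12/252)*t(-1) = (12/252)*(7/8 - 1/24*(-1)) = (12*(1/252))*(7/8 + 1/24) = (1/21)*(11/12) = 11/252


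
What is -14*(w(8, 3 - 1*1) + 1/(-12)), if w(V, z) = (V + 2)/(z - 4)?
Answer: 427/6 ≈ 71.167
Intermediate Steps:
w(V, z) = (2 + V)/(-4 + z)
-14*(w(8, 3 - 1*1) + 1/(-12)) = -14*((2 + 8)/(-4 + (3 - 1*1)) + 1/(-12)) = -14*(10/(-4 + (3 - 1)) - 1/12) = -14*(10/(-4 + 2) - 1/12) = -14*(10/(-2) - 1/12) = -14*(-1/2*10 - 1/12) = -14*(-5 - 1/12) = -14*(-61/12) = 427/6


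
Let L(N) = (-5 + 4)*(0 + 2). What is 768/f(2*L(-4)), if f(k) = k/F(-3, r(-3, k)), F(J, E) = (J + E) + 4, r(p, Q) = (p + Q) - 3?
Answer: 1728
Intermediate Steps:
L(N) = -2 (L(N) = -1*2 = -2)
r(p, Q) = -3 + Q + p (r(p, Q) = (Q + p) - 3 = -3 + Q + p)
F(J, E) = 4 + E + J (F(J, E) = (E + J) + 4 = 4 + E + J)
f(k) = k/(-5 + k) (f(k) = k/(4 + (-3 + k - 3) - 3) = k/(4 + (-6 + k) - 3) = k/(-5 + k))
768/f(2*L(-4)) = 768/(((2*(-2))/(-5 + 2*(-2)))) = 768/((-4/(-5 - 4))) = 768/((-4/(-9))) = 768/((-4*(-⅑))) = 768/(4/9) = 768*(9/4) = 1728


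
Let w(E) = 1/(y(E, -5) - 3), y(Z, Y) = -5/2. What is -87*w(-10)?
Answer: 174/11 ≈ 15.818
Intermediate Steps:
y(Z, Y) = -5/2 (y(Z, Y) = -5*½ = -5/2)
w(E) = -2/11 (w(E) = 1/(-5/2 - 3) = 1/(-11/2) = -2/11)
-87*w(-10) = -87*(-2/11) = 174/11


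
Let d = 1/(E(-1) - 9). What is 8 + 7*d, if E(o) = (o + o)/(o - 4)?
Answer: 309/43 ≈ 7.1860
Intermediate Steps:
E(o) = 2*o/(-4 + o) (E(o) = (2*o)/(-4 + o) = 2*o/(-4 + o))
d = -5/43 (d = 1/(2*(-1)/(-4 - 1) - 9) = 1/(2*(-1)/(-5) - 9) = 1/(2*(-1)*(-1/5) - 9) = 1/(2/5 - 9) = 1/(-43/5) = -5/43 ≈ -0.11628)
8 + 7*d = 8 + 7*(-5/43) = 8 - 35/43 = 309/43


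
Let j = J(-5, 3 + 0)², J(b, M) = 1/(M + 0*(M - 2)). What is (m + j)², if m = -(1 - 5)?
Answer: 1369/81 ≈ 16.901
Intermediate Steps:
J(b, M) = 1/M (J(b, M) = 1/(M + 0*(-2 + M)) = 1/(M + 0) = 1/M)
j = ⅑ (j = (1/(3 + 0))² = (1/3)² = (⅓)² = ⅑ ≈ 0.11111)
m = 4 (m = -1*(-4) = 4)
(m + j)² = (4 + ⅑)² = (37/9)² = 1369/81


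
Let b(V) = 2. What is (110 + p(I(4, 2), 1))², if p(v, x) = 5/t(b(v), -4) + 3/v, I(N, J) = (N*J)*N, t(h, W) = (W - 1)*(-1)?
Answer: 12638025/1024 ≈ 12342.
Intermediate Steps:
t(h, W) = 1 - W (t(h, W) = (-1 + W)*(-1) = 1 - W)
I(N, J) = J*N² (I(N, J) = (J*N)*N = J*N²)
p(v, x) = 1 + 3/v (p(v, x) = 5/(1 - 1*(-4)) + 3/v = 5/(1 + 4) + 3/v = 5/5 + 3/v = 5*(⅕) + 3/v = 1 + 3/v)
(110 + p(I(4, 2), 1))² = (110 + (3 + 2*4²)/((2*4²)))² = (110 + (3 + 2*16)/((2*16)))² = (110 + (3 + 32)/32)² = (110 + (1/32)*35)² = (110 + 35/32)² = (3555/32)² = 12638025/1024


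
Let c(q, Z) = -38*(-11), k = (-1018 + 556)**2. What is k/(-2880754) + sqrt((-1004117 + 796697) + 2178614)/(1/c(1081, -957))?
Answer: -106722/1440377 + 418*sqrt(1971194) ≈ 5.8687e+5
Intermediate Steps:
k = 213444 (k = (-462)**2 = 213444)
c(q, Z) = 418
k/(-2880754) + sqrt((-1004117 + 796697) + 2178614)/(1/c(1081, -957)) = 213444/(-2880754) + sqrt((-1004117 + 796697) + 2178614)/(1/418) = 213444*(-1/2880754) + sqrt(-207420 + 2178614)/(1/418) = -106722/1440377 + sqrt(1971194)*418 = -106722/1440377 + 418*sqrt(1971194)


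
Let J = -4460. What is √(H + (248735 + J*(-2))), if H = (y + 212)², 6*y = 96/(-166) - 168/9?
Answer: √168099825919/747 ≈ 548.86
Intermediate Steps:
y = -2396/747 (y = (96/(-166) - 168/9)/6 = (96*(-1/166) - 168*⅑)/6 = (-48/83 - 56/3)/6 = (⅙)*(-4792/249) = -2396/747 ≈ -3.2075)
H = 24326017024/558009 (H = (-2396/747 + 212)² = (155968/747)² = 24326017024/558009 ≈ 43594.)
√(H + (248735 + J*(-2))) = √(24326017024/558009 + (248735 - 4460*(-2))) = √(24326017024/558009 + (248735 + 8920)) = √(24326017024/558009 + 257655) = √(168099825919/558009) = √168099825919/747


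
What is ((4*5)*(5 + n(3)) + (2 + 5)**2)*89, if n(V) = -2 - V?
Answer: 4361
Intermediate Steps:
((4*5)*(5 + n(3)) + (2 + 5)**2)*89 = ((4*5)*(5 + (-2 - 1*3)) + (2 + 5)**2)*89 = (20*(5 + (-2 - 3)) + 7**2)*89 = (20*(5 - 5) + 49)*89 = (20*0 + 49)*89 = (0 + 49)*89 = 49*89 = 4361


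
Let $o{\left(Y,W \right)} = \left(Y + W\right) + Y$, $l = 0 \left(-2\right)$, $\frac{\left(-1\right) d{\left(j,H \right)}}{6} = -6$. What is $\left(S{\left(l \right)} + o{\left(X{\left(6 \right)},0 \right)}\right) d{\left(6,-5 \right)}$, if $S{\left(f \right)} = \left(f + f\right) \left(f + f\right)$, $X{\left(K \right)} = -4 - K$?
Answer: $-720$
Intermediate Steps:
$d{\left(j,H \right)} = 36$ ($d{\left(j,H \right)} = \left(-6\right) \left(-6\right) = 36$)
$l = 0$
$S{\left(f \right)} = 4 f^{2}$ ($S{\left(f \right)} = 2 f 2 f = 4 f^{2}$)
$o{\left(Y,W \right)} = W + 2 Y$ ($o{\left(Y,W \right)} = \left(W + Y\right) + Y = W + 2 Y$)
$\left(S{\left(l \right)} + o{\left(X{\left(6 \right)},0 \right)}\right) d{\left(6,-5 \right)} = \left(4 \cdot 0^{2} + \left(0 + 2 \left(-4 - 6\right)\right)\right) 36 = \left(4 \cdot 0 + \left(0 + 2 \left(-4 - 6\right)\right)\right) 36 = \left(0 + \left(0 + 2 \left(-10\right)\right)\right) 36 = \left(0 + \left(0 - 20\right)\right) 36 = \left(0 - 20\right) 36 = \left(-20\right) 36 = -720$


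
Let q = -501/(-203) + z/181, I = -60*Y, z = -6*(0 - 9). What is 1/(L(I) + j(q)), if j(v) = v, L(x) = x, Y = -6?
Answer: 36743/13329123 ≈ 0.0027566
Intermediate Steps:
z = 54 (z = -6*(-9) = 54)
I = 360 (I = -60*(-6) = 360)
q = 101643/36743 (q = -501/(-203) + 54/181 = -501*(-1/203) + 54*(1/181) = 501/203 + 54/181 = 101643/36743 ≈ 2.7663)
1/(L(I) + j(q)) = 1/(360 + 101643/36743) = 1/(13329123/36743) = 36743/13329123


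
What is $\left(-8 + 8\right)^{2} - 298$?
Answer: $-298$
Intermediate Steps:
$\left(-8 + 8\right)^{2} - 298 = 0^{2} - 298 = 0 - 298 = -298$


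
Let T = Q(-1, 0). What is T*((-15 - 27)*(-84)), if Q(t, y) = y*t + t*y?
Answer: 0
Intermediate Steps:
Q(t, y) = 2*t*y (Q(t, y) = t*y + t*y = 2*t*y)
T = 0 (T = 2*(-1)*0 = 0)
T*((-15 - 27)*(-84)) = 0*((-15 - 27)*(-84)) = 0*(-42*(-84)) = 0*3528 = 0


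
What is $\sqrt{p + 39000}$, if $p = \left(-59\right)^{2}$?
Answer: $\sqrt{42481} \approx 206.11$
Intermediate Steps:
$p = 3481$
$\sqrt{p + 39000} = \sqrt{3481 + 39000} = \sqrt{42481}$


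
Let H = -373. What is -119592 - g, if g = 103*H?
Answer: -81173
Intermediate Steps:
g = -38419 (g = 103*(-373) = -38419)
-119592 - g = -119592 - 1*(-38419) = -119592 + 38419 = -81173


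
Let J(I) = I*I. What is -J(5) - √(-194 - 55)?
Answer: -25 - I*√249 ≈ -25.0 - 15.78*I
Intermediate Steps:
J(I) = I²
-J(5) - √(-194 - 55) = -1*5² - √(-194 - 55) = -1*25 - √(-249) = -25 - I*√249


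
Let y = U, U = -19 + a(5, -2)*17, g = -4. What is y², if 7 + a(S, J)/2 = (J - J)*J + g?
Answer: 154449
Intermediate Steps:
a(S, J) = -22 (a(S, J) = -14 + 2*((J - J)*J - 4) = -14 + 2*(0*J - 4) = -14 + 2*(0 - 4) = -14 + 2*(-4) = -14 - 8 = -22)
U = -393 (U = -19 - 22*17 = -19 - 374 = -393)
y = -393
y² = (-393)² = 154449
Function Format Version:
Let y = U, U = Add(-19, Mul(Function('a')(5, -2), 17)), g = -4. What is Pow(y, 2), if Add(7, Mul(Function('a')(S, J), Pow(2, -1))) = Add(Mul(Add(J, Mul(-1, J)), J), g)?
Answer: 154449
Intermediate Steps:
Function('a')(S, J) = -22 (Function('a')(S, J) = Add(-14, Mul(2, Add(Mul(Add(J, Mul(-1, J)), J), -4))) = Add(-14, Mul(2, Add(Mul(0, J), -4))) = Add(-14, Mul(2, Add(0, -4))) = Add(-14, Mul(2, -4)) = Add(-14, -8) = -22)
U = -393 (U = Add(-19, Mul(-22, 17)) = Add(-19, -374) = -393)
y = -393
Pow(y, 2) = Pow(-393, 2) = 154449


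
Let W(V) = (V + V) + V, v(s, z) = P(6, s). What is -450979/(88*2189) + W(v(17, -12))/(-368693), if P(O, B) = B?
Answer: -166282624679/71022069976 ≈ -2.3413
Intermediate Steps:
v(s, z) = s
W(V) = 3*V (W(V) = 2*V + V = 3*V)
-450979/(88*2189) + W(v(17, -12))/(-368693) = -450979/(88*2189) + (3*17)/(-368693) = -450979/192632 + 51*(-1/368693) = -450979*1/192632 - 51/368693 = -450979/192632 - 51/368693 = -166282624679/71022069976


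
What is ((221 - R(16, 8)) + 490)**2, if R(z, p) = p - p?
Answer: 505521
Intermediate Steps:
R(z, p) = 0
((221 - R(16, 8)) + 490)**2 = ((221 - 1*0) + 490)**2 = ((221 + 0) + 490)**2 = (221 + 490)**2 = 711**2 = 505521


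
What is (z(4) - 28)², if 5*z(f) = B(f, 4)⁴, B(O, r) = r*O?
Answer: 4276636816/25 ≈ 1.7107e+8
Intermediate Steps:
B(O, r) = O*r
z(f) = 256*f⁴/5 (z(f) = (f*4)⁴/5 = (4*f)⁴/5 = (256*f⁴)/5 = 256*f⁴/5)
(z(4) - 28)² = ((256/5)*4⁴ - 28)² = ((256/5)*256 - 28)² = (65536/5 - 28)² = (65396/5)² = 4276636816/25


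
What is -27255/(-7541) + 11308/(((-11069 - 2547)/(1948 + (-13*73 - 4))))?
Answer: -21119038945/25669564 ≈ -822.73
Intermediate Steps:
-27255/(-7541) + 11308/(((-11069 - 2547)/(1948 + (-13*73 - 4)))) = -27255*(-1/7541) + 11308/((-13616/(1948 + (-949 - 4)))) = 27255/7541 + 11308/((-13616/(1948 - 953))) = 27255/7541 + 11308/((-13616/995)) = 27255/7541 + 11308/((-13616*1/995)) = 27255/7541 + 11308/(-13616/995) = 27255/7541 + 11308*(-995/13616) = 27255/7541 - 2812865/3404 = -21119038945/25669564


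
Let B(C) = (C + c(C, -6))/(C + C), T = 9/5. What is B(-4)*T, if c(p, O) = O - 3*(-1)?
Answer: 63/40 ≈ 1.5750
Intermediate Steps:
T = 9/5 (T = 9*(⅕) = 9/5 ≈ 1.8000)
c(p, O) = 3 + O (c(p, O) = O + 3 = 3 + O)
B(C) = (-3 + C)/(2*C) (B(C) = (C + (3 - 6))/(C + C) = (C - 3)/((2*C)) = (-3 + C)*(1/(2*C)) = (-3 + C)/(2*C))
B(-4)*T = ((½)*(-3 - 4)/(-4))*(9/5) = ((½)*(-¼)*(-7))*(9/5) = (7/8)*(9/5) = 63/40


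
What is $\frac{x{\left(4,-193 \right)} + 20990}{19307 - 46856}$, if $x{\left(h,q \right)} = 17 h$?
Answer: $- \frac{21058}{27549} \approx -0.76438$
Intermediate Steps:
$\frac{x{\left(4,-193 \right)} + 20990}{19307 - 46856} = \frac{17 \cdot 4 + 20990}{19307 - 46856} = \frac{68 + 20990}{-27549} = 21058 \left(- \frac{1}{27549}\right) = - \frac{21058}{27549}$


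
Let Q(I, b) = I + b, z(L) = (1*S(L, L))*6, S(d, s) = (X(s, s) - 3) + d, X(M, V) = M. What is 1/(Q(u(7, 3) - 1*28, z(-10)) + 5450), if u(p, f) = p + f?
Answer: 1/5294 ≈ 0.00018889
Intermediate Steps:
u(p, f) = f + p
S(d, s) = -3 + d + s (S(d, s) = (s - 3) + d = (-3 + s) + d = -3 + d + s)
z(L) = -18 + 12*L (z(L) = (1*(-3 + L + L))*6 = (1*(-3 + 2*L))*6 = (-3 + 2*L)*6 = -18 + 12*L)
1/(Q(u(7, 3) - 1*28, z(-10)) + 5450) = 1/((((3 + 7) - 1*28) + (-18 + 12*(-10))) + 5450) = 1/(((10 - 28) + (-18 - 120)) + 5450) = 1/((-18 - 138) + 5450) = 1/(-156 + 5450) = 1/5294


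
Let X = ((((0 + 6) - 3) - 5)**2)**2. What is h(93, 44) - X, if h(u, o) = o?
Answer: 28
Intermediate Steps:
X = 16 (X = (((6 - 3) - 5)**2)**2 = ((3 - 5)**2)**2 = ((-2)**2)**2 = 4**2 = 16)
h(93, 44) - X = 44 - 1*16 = 44 - 16 = 28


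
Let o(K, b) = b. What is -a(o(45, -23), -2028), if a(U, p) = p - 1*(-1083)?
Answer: 945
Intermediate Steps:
a(U, p) = 1083 + p (a(U, p) = p + 1083 = 1083 + p)
-a(o(45, -23), -2028) = -(1083 - 2028) = -1*(-945) = 945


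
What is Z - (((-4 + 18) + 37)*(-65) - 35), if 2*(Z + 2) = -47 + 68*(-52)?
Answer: 3113/2 ≈ 1556.5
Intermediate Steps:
Z = -3587/2 (Z = -2 + (-47 + 68*(-52))/2 = -2 + (-47 - 3536)/2 = -2 + (½)*(-3583) = -2 - 3583/2 = -3587/2 ≈ -1793.5)
Z - (((-4 + 18) + 37)*(-65) - 35) = -3587/2 - (((-4 + 18) + 37)*(-65) - 35) = -3587/2 - ((14 + 37)*(-65) - 35) = -3587/2 - (51*(-65) - 35) = -3587/2 - (-3315 - 35) = -3587/2 - 1*(-3350) = -3587/2 + 3350 = 3113/2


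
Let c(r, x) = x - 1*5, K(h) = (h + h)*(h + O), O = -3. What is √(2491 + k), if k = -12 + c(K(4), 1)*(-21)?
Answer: √2563 ≈ 50.626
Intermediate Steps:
K(h) = 2*h*(-3 + h) (K(h) = (h + h)*(h - 3) = (2*h)*(-3 + h) = 2*h*(-3 + h))
c(r, x) = -5 + x (c(r, x) = x - 5 = -5 + x)
k = 72 (k = -12 + (-5 + 1)*(-21) = -12 - 4*(-21) = -12 + 84 = 72)
√(2491 + k) = √(2491 + 72) = √2563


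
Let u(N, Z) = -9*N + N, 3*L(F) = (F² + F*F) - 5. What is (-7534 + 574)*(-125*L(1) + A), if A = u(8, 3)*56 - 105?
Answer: 24805440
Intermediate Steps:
L(F) = -5/3 + 2*F²/3 (L(F) = ((F² + F*F) - 5)/3 = ((F² + F²) - 5)/3 = (2*F² - 5)/3 = (-5 + 2*F²)/3 = -5/3 + 2*F²/3)
u(N, Z) = -8*N
A = -3689 (A = -8*8*56 - 105 = -64*56 - 105 = -3584 - 105 = -3689)
(-7534 + 574)*(-125*L(1) + A) = (-7534 + 574)*(-125*(-5/3 + (⅔)*1²) - 3689) = -6960*(-125*(-5/3 + (⅔)*1) - 3689) = -6960*(-125*(-5/3 + ⅔) - 3689) = -6960*(-125*(-1) - 3689) = -6960*(125 - 3689) = -6960*(-3564) = 24805440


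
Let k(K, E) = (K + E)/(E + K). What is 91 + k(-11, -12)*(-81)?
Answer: 10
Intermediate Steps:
k(K, E) = 1 (k(K, E) = (E + K)/(E + K) = 1)
91 + k(-11, -12)*(-81) = 91 + 1*(-81) = 91 - 81 = 10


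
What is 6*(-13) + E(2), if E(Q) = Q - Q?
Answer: -78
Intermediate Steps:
E(Q) = 0
6*(-13) + E(2) = 6*(-13) + 0 = -78 + 0 = -78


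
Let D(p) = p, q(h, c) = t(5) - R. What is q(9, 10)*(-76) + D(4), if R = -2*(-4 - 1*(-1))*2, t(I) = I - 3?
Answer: 764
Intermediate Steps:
t(I) = -3 + I
R = 12 (R = -2*(-4 + 1)*2 = -2*(-3)*2 = 6*2 = 12)
q(h, c) = -10 (q(h, c) = (-3 + 5) - 1*12 = 2 - 12 = -10)
q(9, 10)*(-76) + D(4) = -10*(-76) + 4 = 760 + 4 = 764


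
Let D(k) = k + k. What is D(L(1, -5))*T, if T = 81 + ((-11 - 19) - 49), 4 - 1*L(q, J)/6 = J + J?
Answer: 336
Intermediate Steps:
L(q, J) = 24 - 12*J (L(q, J) = 24 - 6*(J + J) = 24 - 12*J)
D(k) = 2*k
T = 2 (T = 81 + (-30 - 49) = 81 - 79 = 2)
D(L(1, -5))*T = (2*(24 - 12*(-5)))*2 = (2*(24 + 60))*2 = (2*84)*2 = 168*2 = 336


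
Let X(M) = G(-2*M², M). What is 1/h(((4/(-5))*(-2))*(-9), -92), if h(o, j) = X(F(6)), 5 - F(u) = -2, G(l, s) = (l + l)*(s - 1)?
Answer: -1/1176 ≈ -0.00085034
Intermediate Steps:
G(l, s) = 2*l*(-1 + s) (G(l, s) = (2*l)*(-1 + s) = 2*l*(-1 + s))
F(u) = 7 (F(u) = 5 - 1*(-2) = 5 + 2 = 7)
X(M) = -4*M²*(-1 + M) (X(M) = 2*(-2*M²)*(-1 + M) = -4*M²*(-1 + M))
h(o, j) = -1176 (h(o, j) = 4*7²*(1 - 1*7) = 4*49*(1 - 7) = 4*49*(-6) = -1176)
1/h(((4/(-5))*(-2))*(-9), -92) = 1/(-1176) = -1/1176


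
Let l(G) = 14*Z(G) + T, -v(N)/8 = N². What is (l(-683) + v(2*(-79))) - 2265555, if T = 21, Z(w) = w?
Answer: -2474808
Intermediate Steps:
v(N) = -8*N²
l(G) = 21 + 14*G (l(G) = 14*G + 21 = 21 + 14*G)
(l(-683) + v(2*(-79))) - 2265555 = ((21 + 14*(-683)) - 8*(2*(-79))²) - 2265555 = ((21 - 9562) - 8*(-158)²) - 2265555 = (-9541 - 8*24964) - 2265555 = (-9541 - 199712) - 2265555 = -209253 - 2265555 = -2474808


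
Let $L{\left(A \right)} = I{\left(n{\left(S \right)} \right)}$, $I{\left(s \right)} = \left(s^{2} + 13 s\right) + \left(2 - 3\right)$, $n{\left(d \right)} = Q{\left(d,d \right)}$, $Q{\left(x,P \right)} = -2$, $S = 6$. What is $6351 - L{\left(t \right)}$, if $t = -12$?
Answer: $6374$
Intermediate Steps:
$n{\left(d \right)} = -2$
$I{\left(s \right)} = -1 + s^{2} + 13 s$ ($I{\left(s \right)} = \left(s^{2} + 13 s\right) - 1 = -1 + s^{2} + 13 s$)
$L{\left(A \right)} = -23$ ($L{\left(A \right)} = -1 + \left(-2\right)^{2} + 13 \left(-2\right) = -1 + 4 - 26 = -23$)
$6351 - L{\left(t \right)} = 6351 - -23 = 6351 + 23 = 6374$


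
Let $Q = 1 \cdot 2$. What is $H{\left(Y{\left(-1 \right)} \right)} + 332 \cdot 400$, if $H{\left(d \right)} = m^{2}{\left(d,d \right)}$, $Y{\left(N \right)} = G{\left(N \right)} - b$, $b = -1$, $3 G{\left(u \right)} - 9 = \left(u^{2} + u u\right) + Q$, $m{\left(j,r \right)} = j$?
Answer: $\frac{1195456}{9} \approx 1.3283 \cdot 10^{5}$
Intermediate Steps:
$Q = 2$
$G{\left(u \right)} = \frac{11}{3} + \frac{2 u^{2}}{3}$ ($G{\left(u \right)} = 3 + \frac{\left(u^{2} + u u\right) + 2}{3} = 3 + \frac{\left(u^{2} + u^{2}\right) + 2}{3} = 3 + \frac{2 u^{2} + 2}{3} = 3 + \frac{2 + 2 u^{2}}{3} = 3 + \left(\frac{2}{3} + \frac{2 u^{2}}{3}\right) = \frac{11}{3} + \frac{2 u^{2}}{3}$)
$Y{\left(N \right)} = \frac{14}{3} + \frac{2 N^{2}}{3}$ ($Y{\left(N \right)} = \left(\frac{11}{3} + \frac{2 N^{2}}{3}\right) - -1 = \left(\frac{11}{3} + \frac{2 N^{2}}{3}\right) + 1 = \frac{14}{3} + \frac{2 N^{2}}{3}$)
$H{\left(d \right)} = d^{2}$
$H{\left(Y{\left(-1 \right)} \right)} + 332 \cdot 400 = \left(\frac{14}{3} + \frac{2 \left(-1\right)^{2}}{3}\right)^{2} + 332 \cdot 400 = \left(\frac{14}{3} + \frac{2}{3} \cdot 1\right)^{2} + 132800 = \left(\frac{14}{3} + \frac{2}{3}\right)^{2} + 132800 = \left(\frac{16}{3}\right)^{2} + 132800 = \frac{256}{9} + 132800 = \frac{1195456}{9}$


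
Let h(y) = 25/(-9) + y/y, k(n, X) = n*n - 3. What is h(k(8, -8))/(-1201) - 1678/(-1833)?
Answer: 6055610/6604299 ≈ 0.91692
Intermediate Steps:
k(n, X) = -3 + n² (k(n, X) = n² - 3 = -3 + n²)
h(y) = -16/9 (h(y) = 25*(-⅑) + 1 = -25/9 + 1 = -16/9)
h(k(8, -8))/(-1201) - 1678/(-1833) = -16/9/(-1201) - 1678/(-1833) = -16/9*(-1/1201) - 1678*(-1/1833) = 16/10809 + 1678/1833 = 6055610/6604299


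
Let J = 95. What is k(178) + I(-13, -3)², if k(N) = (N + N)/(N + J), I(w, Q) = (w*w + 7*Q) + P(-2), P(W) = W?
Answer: 5819624/273 ≈ 21317.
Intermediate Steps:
I(w, Q) = -2 + w² + 7*Q (I(w, Q) = (w*w + 7*Q) - 2 = (w² + 7*Q) - 2 = -2 + w² + 7*Q)
k(N) = 2*N/(95 + N) (k(N) = (N + N)/(N + 95) = (2*N)/(95 + N) = 2*N/(95 + N))
k(178) + I(-13, -3)² = 2*178/(95 + 178) + (-2 + (-13)² + 7*(-3))² = 2*178/273 + (-2 + 169 - 21)² = 2*178*(1/273) + 146² = 356/273 + 21316 = 5819624/273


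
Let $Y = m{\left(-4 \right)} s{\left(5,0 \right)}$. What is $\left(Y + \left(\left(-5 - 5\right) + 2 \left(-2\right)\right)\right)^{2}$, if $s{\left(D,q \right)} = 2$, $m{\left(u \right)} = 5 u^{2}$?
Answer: $21316$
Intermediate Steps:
$Y = 160$ ($Y = 5 \left(-4\right)^{2} \cdot 2 = 5 \cdot 16 \cdot 2 = 80 \cdot 2 = 160$)
$\left(Y + \left(\left(-5 - 5\right) + 2 \left(-2\right)\right)\right)^{2} = \left(160 + \left(\left(-5 - 5\right) + 2 \left(-2\right)\right)\right)^{2} = \left(160 - 14\right)^{2} = 146^{2} = 21316$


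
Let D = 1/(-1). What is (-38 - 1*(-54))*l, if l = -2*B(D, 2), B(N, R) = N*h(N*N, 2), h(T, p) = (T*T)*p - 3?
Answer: -32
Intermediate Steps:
h(T, p) = -3 + p*T² (h(T, p) = T²*p - 3 = p*T² - 3 = -3 + p*T²)
D = -1
B(N, R) = N*(-3 + 2*N⁴) (B(N, R) = N*(-3 + 2*(N*N)²) = N*(-3 + 2*(N²)²) = N*(-3 + 2*N⁴))
l = -2 (l = -(-2)*(-3 + 2*(-1)⁴) = -(-2)*(-3 + 2*1) = -(-2)*(-3 + 2) = -(-2)*(-1) = -2*1 = -2)
(-38 - 1*(-54))*l = (-38 - 1*(-54))*(-2) = (-38 + 54)*(-2) = 16*(-2) = -32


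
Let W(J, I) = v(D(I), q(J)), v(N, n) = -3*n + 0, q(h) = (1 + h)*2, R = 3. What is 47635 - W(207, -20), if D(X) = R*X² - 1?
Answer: 48883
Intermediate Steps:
q(h) = 2 + 2*h
D(X) = -1 + 3*X² (D(X) = 3*X² - 1 = -1 + 3*X²)
v(N, n) = -3*n
W(J, I) = -6 - 6*J (W(J, I) = -3*(2 + 2*J) = -6 - 6*J)
47635 - W(207, -20) = 47635 - (-6 - 6*207) = 47635 - (-6 - 1242) = 47635 - 1*(-1248) = 47635 + 1248 = 48883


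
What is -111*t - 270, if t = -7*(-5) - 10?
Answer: -3045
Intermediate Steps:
t = 25 (t = 35 - 10 = 25)
-111*t - 270 = -111*25 - 270 = -2775 - 270 = -3045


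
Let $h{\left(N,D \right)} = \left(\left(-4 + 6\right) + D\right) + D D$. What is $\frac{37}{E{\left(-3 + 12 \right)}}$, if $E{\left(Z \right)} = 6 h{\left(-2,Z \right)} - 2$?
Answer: $\frac{37}{550} \approx 0.067273$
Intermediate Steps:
$h{\left(N,D \right)} = 2 + D + D^{2}$ ($h{\left(N,D \right)} = \left(2 + D\right) + D^{2} = 2 + D + D^{2}$)
$E{\left(Z \right)} = 10 + 6 Z + 6 Z^{2}$ ($E{\left(Z \right)} = 6 \left(2 + Z + Z^{2}\right) - 2 = \left(12 + 6 Z + 6 Z^{2}\right) - 2 = 10 + 6 Z + 6 Z^{2}$)
$\frac{37}{E{\left(-3 + 12 \right)}} = \frac{37}{10 + 6 \left(-3 + 12\right) + 6 \left(-3 + 12\right)^{2}} = \frac{37}{10 + 6 \cdot 9 + 6 \cdot 9^{2}} = \frac{37}{10 + 54 + 6 \cdot 81} = \frac{37}{10 + 54 + 486} = \frac{37}{550}$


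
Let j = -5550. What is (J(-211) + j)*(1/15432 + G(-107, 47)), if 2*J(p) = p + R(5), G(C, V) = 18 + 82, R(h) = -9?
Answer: -2183629415/3858 ≈ -5.6600e+5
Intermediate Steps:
G(C, V) = 100
J(p) = -9/2 + p/2 (J(p) = (p - 9)/2 = (-9 + p)/2 = -9/2 + p/2)
(J(-211) + j)*(1/15432 + G(-107, 47)) = ((-9/2 + (½)*(-211)) - 5550)*(1/15432 + 100) = ((-9/2 - 211/2) - 5550)*(1/15432 + 100) = (-110 - 5550)*(1543201/15432) = -5660*1543201/15432 = -2183629415/3858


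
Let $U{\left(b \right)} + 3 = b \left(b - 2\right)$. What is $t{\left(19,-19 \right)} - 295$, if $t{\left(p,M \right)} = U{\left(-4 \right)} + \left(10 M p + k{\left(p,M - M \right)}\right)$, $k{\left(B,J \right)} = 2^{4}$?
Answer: $-3868$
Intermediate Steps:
$k{\left(B,J \right)} = 16$
$U{\left(b \right)} = -3 + b \left(-2 + b\right)$ ($U{\left(b \right)} = -3 + b \left(b - 2\right) = -3 + b \left(-2 + b\right)$)
$t{\left(p,M \right)} = 37 + 10 M p$ ($t{\left(p,M \right)} = \left(-3 + \left(-4\right)^{2} - -8\right) + \left(10 M p + 16\right) = \left(-3 + 16 + 8\right) + \left(10 M p + 16\right) = 21 + \left(16 + 10 M p\right) = 37 + 10 M p$)
$t{\left(19,-19 \right)} - 295 = \left(37 + 10 \left(-19\right) 19\right) - 295 = \left(37 - 3610\right) - 295 = -3573 - 295 = -3868$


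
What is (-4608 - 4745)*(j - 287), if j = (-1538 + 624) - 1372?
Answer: 24065269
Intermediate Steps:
j = -2286 (j = -914 - 1372 = -2286)
(-4608 - 4745)*(j - 287) = (-4608 - 4745)*(-2286 - 287) = -9353*(-2573) = 24065269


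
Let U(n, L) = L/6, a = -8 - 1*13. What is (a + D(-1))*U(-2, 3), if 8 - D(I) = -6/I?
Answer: -19/2 ≈ -9.5000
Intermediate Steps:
a = -21 (a = -8 - 13 = -21)
U(n, L) = L/6 (U(n, L) = L*(⅙) = L/6)
D(I) = 8 + 6/I (D(I) = 8 - (-6)/I = 8 + 6/I)
(a + D(-1))*U(-2, 3) = (-21 + (8 + 6/(-1)))*((⅙)*3) = (-21 + (8 + 6*(-1)))*(½) = (-21 + (8 - 6))*(½) = (-21 + 2)*(½) = -19*½ = -19/2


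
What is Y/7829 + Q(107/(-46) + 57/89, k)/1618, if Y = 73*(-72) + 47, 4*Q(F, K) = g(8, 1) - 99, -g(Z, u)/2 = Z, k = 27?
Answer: -34612983/50669288 ≈ -0.68312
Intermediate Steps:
g(Z, u) = -2*Z
Q(F, K) = -115/4 (Q(F, K) = (-2*8 - 99)/4 = (-16 - 99)/4 = (¼)*(-115) = -115/4)
Y = -5209 (Y = -5256 + 47 = -5209)
Y/7829 + Q(107/(-46) + 57/89, k)/1618 = -5209/7829 - 115/4/1618 = -5209*1/7829 - 115/4*1/1618 = -5209/7829 - 115/6472 = -34612983/50669288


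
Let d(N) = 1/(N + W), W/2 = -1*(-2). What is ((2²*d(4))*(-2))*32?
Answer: -32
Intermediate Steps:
W = 4 (W = 2*(-1*(-2)) = 2*2 = 4)
d(N) = 1/(4 + N) (d(N) = 1/(N + 4) = 1/(4 + N))
((2²*d(4))*(-2))*32 = ((2²/(4 + 4))*(-2))*32 = ((4/8)*(-2))*32 = ((4*(⅛))*(-2))*32 = ((½)*(-2))*32 = -1*32 = -32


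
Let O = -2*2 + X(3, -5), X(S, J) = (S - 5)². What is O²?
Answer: 0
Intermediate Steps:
X(S, J) = (-5 + S)²
O = 0 (O = -2*2 + (-5 + 3)² = -4 + (-2)² = -4 + 4 = 0)
O² = 0² = 0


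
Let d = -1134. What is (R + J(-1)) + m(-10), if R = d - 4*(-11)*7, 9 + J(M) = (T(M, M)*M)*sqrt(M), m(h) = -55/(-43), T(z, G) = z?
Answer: -35850/43 + I ≈ -833.72 + 1.0*I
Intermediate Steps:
m(h) = 55/43 (m(h) = -55*(-1/43) = 55/43)
J(M) = -9 + M**(5/2) (J(M) = -9 + (M*M)*sqrt(M) = -9 + M**2*sqrt(M) = -9 + M**(5/2))
R = -826 (R = -1134 - 4*(-11)*7 = -1134 + 44*7 = -1134 + 308 = -826)
(R + J(-1)) + m(-10) = (-826 + (-9 + (-1)**(5/2))) + 55/43 = (-826 + (-9 + I)) + 55/43 = (-835 + I) + 55/43 = -35850/43 + I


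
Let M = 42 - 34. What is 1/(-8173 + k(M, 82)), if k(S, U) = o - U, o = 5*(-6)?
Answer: -1/8285 ≈ -0.00012070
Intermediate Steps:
M = 8
o = -30
k(S, U) = -30 - U
1/(-8173 + k(M, 82)) = 1/(-8173 + (-30 - 1*82)) = 1/(-8173 + (-30 - 82)) = 1/(-8173 - 112) = 1/(-8285) = -1/8285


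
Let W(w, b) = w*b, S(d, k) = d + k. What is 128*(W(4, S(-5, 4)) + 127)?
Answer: 15744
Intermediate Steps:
W(w, b) = b*w
128*(W(4, S(-5, 4)) + 127) = 128*((-5 + 4)*4 + 127) = 128*(-1*4 + 127) = 128*(-4 + 127) = 128*123 = 15744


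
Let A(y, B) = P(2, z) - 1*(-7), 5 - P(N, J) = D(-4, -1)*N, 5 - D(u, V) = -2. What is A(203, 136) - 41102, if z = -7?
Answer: -41104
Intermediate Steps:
D(u, V) = 7 (D(u, V) = 5 - 1*(-2) = 5 + 2 = 7)
P(N, J) = 5 - 7*N
A(y, B) = -2 (A(y, B) = (5 - 7*2) - 1*(-7) = (5 - 14) + 7 = -9 + 7 = -2)
A(203, 136) - 41102 = -2 - 41102 = -41104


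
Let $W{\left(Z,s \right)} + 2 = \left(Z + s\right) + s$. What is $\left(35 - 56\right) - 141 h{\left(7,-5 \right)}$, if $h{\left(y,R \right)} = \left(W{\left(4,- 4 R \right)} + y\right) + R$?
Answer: $-6225$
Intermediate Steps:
$W{\left(Z,s \right)} = -2 + Z + 2 s$ ($W{\left(Z,s \right)} = -2 + \left(\left(Z + s\right) + s\right) = -2 + \left(Z + 2 s\right) = -2 + Z + 2 s$)
$h{\left(y,R \right)} = 2 + y - 7 R$ ($h{\left(y,R \right)} = \left(\left(-2 + 4 + 2 \left(- 4 R\right)\right) + y\right) + R = \left(\left(-2 + 4 - 8 R\right) + y\right) + R = \left(\left(2 - 8 R\right) + y\right) + R = \left(2 + y - 8 R\right) + R = 2 + y - 7 R$)
$\left(35 - 56\right) - 141 h{\left(7,-5 \right)} = \left(35 - 56\right) - 141 \left(2 + 7 - -35\right) = -21 - 141 \left(2 + 7 + 35\right) = -21 - 6204 = -6225$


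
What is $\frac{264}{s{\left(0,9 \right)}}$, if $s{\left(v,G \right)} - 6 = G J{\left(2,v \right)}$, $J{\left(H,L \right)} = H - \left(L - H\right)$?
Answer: $\frac{44}{7} \approx 6.2857$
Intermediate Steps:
$J{\left(H,L \right)} = - L + 2 H$ ($J{\left(H,L \right)} = H + \left(H - L\right) = - L + 2 H$)
$s{\left(v,G \right)} = 6 + G \left(4 - v\right)$ ($s{\left(v,G \right)} = 6 + G \left(- v + 2 \cdot 2\right) = 6 + G \left(- v + 4\right) = 6 + G \left(4 - v\right)$)
$\frac{264}{s{\left(0,9 \right)}} = \frac{264}{6 - 9 \left(-4 + 0\right)} = \frac{264}{6 - 9 \left(-4\right)} = \frac{264}{6 + 36} = \frac{264}{42} = 264 \cdot \frac{1}{42} = \frac{44}{7}$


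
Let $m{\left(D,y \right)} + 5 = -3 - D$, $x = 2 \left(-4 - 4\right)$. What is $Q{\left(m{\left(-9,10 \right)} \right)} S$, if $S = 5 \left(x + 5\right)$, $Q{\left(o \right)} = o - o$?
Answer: $0$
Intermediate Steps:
$x = -16$ ($x = 2 \left(-8\right) = -16$)
$m{\left(D,y \right)} = -8 - D$ ($m{\left(D,y \right)} = -5 - \left(3 + D\right) = -8 - D$)
$Q{\left(o \right)} = 0$
$S = -55$ ($S = 5 \left(-16 + 5\right) = 5 \left(-11\right) = -55$)
$Q{\left(m{\left(-9,10 \right)} \right)} S = 0 \left(-55\right) = 0$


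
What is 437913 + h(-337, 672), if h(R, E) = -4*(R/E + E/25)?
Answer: 1838791441/4200 ≈ 4.3781e+5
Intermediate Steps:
h(R, E) = -4*E/25 - 4*R/E (h(R, E) = -4*(R/E + E*(1/25)) = -4*(R/E + E/25) = -4*(E/25 + R/E) = -4*E/25 - 4*R/E)
437913 + h(-337, 672) = 437913 + (-4/25*672 - 4*(-337)/672) = 437913 + (-2688/25 - 4*(-337)*1/672) = 437913 + (-2688/25 + 337/168) = 437913 - 443159/4200 = 1838791441/4200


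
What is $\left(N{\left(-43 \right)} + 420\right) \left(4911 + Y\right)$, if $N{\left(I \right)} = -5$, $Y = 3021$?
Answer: $3291780$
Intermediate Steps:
$\left(N{\left(-43 \right)} + 420\right) \left(4911 + Y\right) = \left(-5 + 420\right) \left(4911 + 3021\right) = 415 \cdot 7932 = 3291780$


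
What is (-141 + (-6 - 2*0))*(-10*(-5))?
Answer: -7350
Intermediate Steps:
(-141 + (-6 - 2*0))*(-10*(-5)) = (-141 + (-6 + 0))*50 = (-141 - 6)*50 = -147*50 = -7350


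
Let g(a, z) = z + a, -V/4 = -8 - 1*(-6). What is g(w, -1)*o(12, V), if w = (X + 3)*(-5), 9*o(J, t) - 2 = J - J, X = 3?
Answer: -62/9 ≈ -6.8889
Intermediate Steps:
V = 8 (V = -4*(-8 - 1*(-6)) = -4*(-8 + 6) = -4*(-2) = 8)
o(J, t) = 2/9 (o(J, t) = 2/9 + (J - J)/9 = 2/9 + (⅑)*0 = 2/9 + 0 = 2/9)
w = -30 (w = (3 + 3)*(-5) = 6*(-5) = -30)
g(a, z) = a + z
g(w, -1)*o(12, V) = (-30 - 1)*(2/9) = -31*2/9 = -62/9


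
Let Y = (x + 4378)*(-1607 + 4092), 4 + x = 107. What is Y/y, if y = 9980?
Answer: 2227057/1996 ≈ 1115.8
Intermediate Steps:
x = 103 (x = -4 + 107 = 103)
Y = 11135285 (Y = (103 + 4378)*(-1607 + 4092) = 4481*2485 = 11135285)
Y/y = 11135285/9980 = 11135285*(1/9980) = 2227057/1996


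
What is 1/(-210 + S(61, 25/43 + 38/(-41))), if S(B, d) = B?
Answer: -1/149 ≈ -0.0067114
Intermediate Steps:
1/(-210 + S(61, 25/43 + 38/(-41))) = 1/(-210 + 61) = 1/(-149) = -1/149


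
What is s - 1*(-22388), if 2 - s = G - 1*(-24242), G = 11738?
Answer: -13590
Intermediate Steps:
s = -35978 (s = 2 - (11738 - 1*(-24242)) = 2 - (11738 + 24242) = 2 - 1*35980 = 2 - 35980 = -35978)
s - 1*(-22388) = -35978 - 1*(-22388) = -35978 + 22388 = -13590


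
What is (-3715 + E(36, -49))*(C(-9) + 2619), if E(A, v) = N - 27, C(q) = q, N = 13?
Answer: -9732690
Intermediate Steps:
E(A, v) = -14 (E(A, v) = 13 - 27 = -14)
(-3715 + E(36, -49))*(C(-9) + 2619) = (-3715 - 14)*(-9 + 2619) = -3729*2610 = -9732690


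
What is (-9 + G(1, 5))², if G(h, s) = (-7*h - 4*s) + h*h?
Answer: 1225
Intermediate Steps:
G(h, s) = h² - 7*h - 4*s (G(h, s) = (-7*h - 4*s) + h² = h² - 7*h - 4*s)
(-9 + G(1, 5))² = (-9 + (1² - 7*1 - 4*5))² = (-9 + (1 - 7 - 20))² = (-9 - 26)² = (-35)² = 1225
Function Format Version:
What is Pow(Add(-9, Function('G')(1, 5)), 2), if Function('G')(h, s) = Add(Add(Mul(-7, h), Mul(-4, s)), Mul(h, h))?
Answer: 1225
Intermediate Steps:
Function('G')(h, s) = Add(Pow(h, 2), Mul(-7, h), Mul(-4, s)) (Function('G')(h, s) = Add(Add(Mul(-7, h), Mul(-4, s)), Pow(h, 2)) = Add(Pow(h, 2), Mul(-7, h), Mul(-4, s)))
Pow(Add(-9, Function('G')(1, 5)), 2) = Pow(Add(-9, Add(Pow(1, 2), Mul(-7, 1), Mul(-4, 5))), 2) = Pow(Add(-9, Add(1, -7, -20)), 2) = Pow(Add(-9, -26), 2) = Pow(-35, 2) = 1225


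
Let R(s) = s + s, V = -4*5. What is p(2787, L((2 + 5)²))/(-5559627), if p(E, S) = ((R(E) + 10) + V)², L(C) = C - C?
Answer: -30958096/5559627 ≈ -5.5684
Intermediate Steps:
V = -20
R(s) = 2*s
L(C) = 0
p(E, S) = (-10 + 2*E)² (p(E, S) = ((2*E + 10) - 20)² = ((10 + 2*E) - 20)² = (-10 + 2*E)²)
p(2787, L((2 + 5)²))/(-5559627) = (4*(-5 + 2787)²)/(-5559627) = (4*2782²)*(-1/5559627) = (4*7739524)*(-1/5559627) = 30958096*(-1/5559627) = -30958096/5559627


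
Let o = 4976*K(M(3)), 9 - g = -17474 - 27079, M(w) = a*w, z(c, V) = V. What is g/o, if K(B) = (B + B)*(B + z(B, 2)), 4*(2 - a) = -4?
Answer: 7427/164208 ≈ 0.045229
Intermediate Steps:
a = 3 (a = 2 - ¼*(-4) = 2 + 1 = 3)
M(w) = 3*w
K(B) = 2*B*(2 + B) (K(B) = (B + B)*(B + 2) = (2*B)*(2 + B) = 2*B*(2 + B))
g = 44562 (g = 9 - (-17474 - 27079) = 9 - 1*(-44553) = 9 + 44553 = 44562)
o = 985248 (o = 4976*(2*(3*3)*(2 + 3*3)) = 4976*(2*9*(2 + 9)) = 4976*(2*9*11) = 4976*198 = 985248)
g/o = 44562/985248 = 44562*(1/985248) = 7427/164208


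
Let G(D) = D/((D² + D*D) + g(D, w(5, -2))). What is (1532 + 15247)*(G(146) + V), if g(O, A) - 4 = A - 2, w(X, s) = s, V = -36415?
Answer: -178414110441/292 ≈ -6.1101e+8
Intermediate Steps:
g(O, A) = 2 + A (g(O, A) = 4 + (A - 2) = 4 + (-2 + A) = 2 + A)
G(D) = 1/(2*D) (G(D) = D/((D² + D*D) + (2 - 2)) = D/((D² + D²) + 0) = D/(2*D² + 0) = D/((2*D²)) = D*(1/(2*D²)) = 1/(2*D))
(1532 + 15247)*(G(146) + V) = (1532 + 15247)*((½)/146 - 36415) = 16779*((½)*(1/146) - 36415) = 16779*(1/292 - 36415) = 16779*(-10633179/292) = -178414110441/292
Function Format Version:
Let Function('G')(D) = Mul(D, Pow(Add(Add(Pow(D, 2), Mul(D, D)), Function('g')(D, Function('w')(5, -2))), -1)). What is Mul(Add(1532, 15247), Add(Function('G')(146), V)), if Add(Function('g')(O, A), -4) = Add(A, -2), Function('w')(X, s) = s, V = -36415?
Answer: Rational(-178414110441, 292) ≈ -6.1101e+8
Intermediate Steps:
Function('g')(O, A) = Add(2, A) (Function('g')(O, A) = Add(4, Add(A, -2)) = Add(4, Add(-2, A)) = Add(2, A))
Function('G')(D) = Mul(Rational(1, 2), Pow(D, -1)) (Function('G')(D) = Mul(D, Pow(Add(Add(Pow(D, 2), Mul(D, D)), Add(2, -2)), -1)) = Mul(D, Pow(Add(Add(Pow(D, 2), Pow(D, 2)), 0), -1)) = Mul(D, Pow(Add(Mul(2, Pow(D, 2)), 0), -1)) = Mul(D, Pow(Mul(2, Pow(D, 2)), -1)) = Mul(D, Mul(Rational(1, 2), Pow(D, -2))) = Mul(Rational(1, 2), Pow(D, -1)))
Mul(Add(1532, 15247), Add(Function('G')(146), V)) = Mul(Add(1532, 15247), Add(Mul(Rational(1, 2), Pow(146, -1)), -36415)) = Mul(16779, Add(Mul(Rational(1, 2), Rational(1, 146)), -36415)) = Mul(16779, Add(Rational(1, 292), -36415)) = Mul(16779, Rational(-10633179, 292)) = Rational(-178414110441, 292)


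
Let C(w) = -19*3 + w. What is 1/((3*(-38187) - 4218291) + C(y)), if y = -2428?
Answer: -1/4335337 ≈ -2.3066e-7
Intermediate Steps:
C(w) = -57 + w
1/((3*(-38187) - 4218291) + C(y)) = 1/((3*(-38187) - 4218291) + (-57 - 2428)) = 1/((-114561 - 4218291) - 2485) = 1/(-4332852 - 2485) = 1/(-4335337) = -1/4335337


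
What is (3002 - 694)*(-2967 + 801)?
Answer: -4999128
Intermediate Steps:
(3002 - 694)*(-2967 + 801) = 2308*(-2166) = -4999128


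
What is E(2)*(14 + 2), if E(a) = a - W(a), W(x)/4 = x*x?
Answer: -224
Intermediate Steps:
W(x) = 4*x² (W(x) = 4*(x*x) = 4*x²)
E(a) = a - 4*a²
E(2)*(14 + 2) = (2*(1 - 4*2))*(14 + 2) = (2*(1 - 8))*16 = (2*(-7))*16 = -14*16 = -224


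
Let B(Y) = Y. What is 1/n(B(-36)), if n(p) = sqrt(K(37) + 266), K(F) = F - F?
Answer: sqrt(266)/266 ≈ 0.061314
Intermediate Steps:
K(F) = 0
n(p) = sqrt(266) (n(p) = sqrt(0 + 266) = sqrt(266))
1/n(B(-36)) = 1/(sqrt(266)) = sqrt(266)/266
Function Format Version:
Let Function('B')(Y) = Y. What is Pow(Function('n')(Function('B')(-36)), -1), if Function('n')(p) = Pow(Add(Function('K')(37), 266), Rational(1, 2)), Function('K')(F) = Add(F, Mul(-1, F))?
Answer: Mul(Rational(1, 266), Pow(266, Rational(1, 2))) ≈ 0.061314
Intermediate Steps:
Function('K')(F) = 0
Function('n')(p) = Pow(266, Rational(1, 2)) (Function('n')(p) = Pow(Add(0, 266), Rational(1, 2)) = Pow(266, Rational(1, 2)))
Pow(Function('n')(Function('B')(-36)), -1) = Pow(Pow(266, Rational(1, 2)), -1) = Mul(Rational(1, 266), Pow(266, Rational(1, 2)))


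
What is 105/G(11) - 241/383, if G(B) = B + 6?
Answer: 36118/6511 ≈ 5.5472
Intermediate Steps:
G(B) = 6 + B
105/G(11) - 241/383 = 105/(6 + 11) - 241/383 = 105/17 - 241*1/383 = 105*(1/17) - 241/383 = 105/17 - 241/383 = 36118/6511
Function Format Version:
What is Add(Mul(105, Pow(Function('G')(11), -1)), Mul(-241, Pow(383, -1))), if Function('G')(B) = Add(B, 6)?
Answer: Rational(36118, 6511) ≈ 5.5472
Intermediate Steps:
Function('G')(B) = Add(6, B)
Add(Mul(105, Pow(Function('G')(11), -1)), Mul(-241, Pow(383, -1))) = Add(Mul(105, Pow(Add(6, 11), -1)), Mul(-241, Pow(383, -1))) = Add(Mul(105, Pow(17, -1)), Mul(-241, Rational(1, 383))) = Add(Mul(105, Rational(1, 17)), Rational(-241, 383)) = Add(Rational(105, 17), Rational(-241, 383)) = Rational(36118, 6511)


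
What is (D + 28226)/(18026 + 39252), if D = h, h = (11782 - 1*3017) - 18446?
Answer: 18545/57278 ≈ 0.32377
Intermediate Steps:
h = -9681 (h = (11782 - 3017) - 18446 = 8765 - 18446 = -9681)
D = -9681
(D + 28226)/(18026 + 39252) = (-9681 + 28226)/(18026 + 39252) = 18545/57278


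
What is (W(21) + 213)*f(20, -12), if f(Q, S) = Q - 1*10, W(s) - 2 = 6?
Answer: 2210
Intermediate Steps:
W(s) = 8 (W(s) = 2 + 6 = 8)
f(Q, S) = -10 + Q (f(Q, S) = Q - 10 = -10 + Q)
(W(21) + 213)*f(20, -12) = (8 + 213)*(-10 + 20) = 221*10 = 2210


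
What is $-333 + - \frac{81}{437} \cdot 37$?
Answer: $- \frac{148518}{437} \approx -339.86$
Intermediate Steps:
$-333 + - \frac{81}{437} \cdot 37 = -333 + \left(-81\right) \frac{1}{437} \cdot 37 = -333 - \frac{2997}{437} = - \frac{148518}{437}$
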